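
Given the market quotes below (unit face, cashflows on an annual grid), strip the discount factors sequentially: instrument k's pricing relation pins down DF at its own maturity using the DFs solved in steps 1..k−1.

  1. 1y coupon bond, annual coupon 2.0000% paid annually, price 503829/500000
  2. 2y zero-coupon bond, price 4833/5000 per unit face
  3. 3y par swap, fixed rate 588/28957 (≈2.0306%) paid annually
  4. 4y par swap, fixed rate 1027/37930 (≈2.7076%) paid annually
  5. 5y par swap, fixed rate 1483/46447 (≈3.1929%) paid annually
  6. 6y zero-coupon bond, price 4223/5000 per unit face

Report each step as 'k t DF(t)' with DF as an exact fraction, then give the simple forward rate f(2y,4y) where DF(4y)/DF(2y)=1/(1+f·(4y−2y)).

step 1 [1y] bond c/1=1/50: DF=(503829/500000 − 1/50·(0))/(1+1/50) = 9879/10000 ≈ 0.987900
step 2 [2y] zero: DF = P = 4833/5000 ≈ 0.966600
step 3 [3y] swap r/1=588/28957: DF=(1 − 588/28957·(0.987900+0.966600))/(1+588/28957) = 2353/2500 ≈ 0.941200
step 4 [4y] swap r/1=1027/37930: DF=(1 − 1027/37930·(0.987900+0.966600+0.941200))/(1+1027/37930) = 8973/10000 ≈ 0.897300
step 5 [5y] swap r/1=1483/46447: DF=(1 − 1483/46447·(0.987900+0.966600+0.941200+0.897300))/(1+1483/46447) = 8517/10000 ≈ 0.851700
step 6 [6y] zero: DF = P = 4223/5000 ≈ 0.844600

1 1 9879/10000
2 2 4833/5000
3 3 2353/2500
4 4 8973/10000
5 5 8517/10000
6 6 4223/5000
f(2y,4y) = ((4833/5000)/(8973/10000) − 1)/(2) = 77/1994 ≈ 3.8616%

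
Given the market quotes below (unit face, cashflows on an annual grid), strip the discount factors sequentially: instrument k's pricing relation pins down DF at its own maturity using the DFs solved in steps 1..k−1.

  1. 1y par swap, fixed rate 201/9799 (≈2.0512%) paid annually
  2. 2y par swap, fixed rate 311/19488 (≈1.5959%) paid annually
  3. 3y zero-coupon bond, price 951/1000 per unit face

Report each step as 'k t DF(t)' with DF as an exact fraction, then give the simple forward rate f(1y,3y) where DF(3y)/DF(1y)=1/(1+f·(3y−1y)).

step 1 [1y] swap r/1=201/9799: DF=(1 − 201/9799·(0))/(1+201/9799) = 9799/10000 ≈ 0.979900
step 2 [2y] swap r/1=311/19488: DF=(1 − 311/19488·(0.979900))/(1+311/19488) = 9689/10000 ≈ 0.968900
step 3 [3y] zero: DF = P = 951/1000 ≈ 0.951000

1 1 9799/10000
2 2 9689/10000
3 3 951/1000
f(1y,3y) = ((9799/10000)/(951/1000) − 1)/(2) = 289/19020 ≈ 1.5195%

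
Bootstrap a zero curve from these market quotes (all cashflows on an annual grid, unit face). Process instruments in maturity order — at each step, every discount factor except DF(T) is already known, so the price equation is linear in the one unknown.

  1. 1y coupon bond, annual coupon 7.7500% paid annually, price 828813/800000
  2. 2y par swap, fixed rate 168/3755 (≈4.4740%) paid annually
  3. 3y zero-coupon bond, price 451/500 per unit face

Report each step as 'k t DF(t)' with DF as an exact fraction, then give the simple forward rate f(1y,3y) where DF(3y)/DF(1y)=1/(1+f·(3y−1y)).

step 1 [1y] bond c/1=31/400: DF=(828813/800000 − 31/400·(0))/(1+31/400) = 1923/2000 ≈ 0.961500
step 2 [2y] swap r/1=168/3755: DF=(1 − 168/3755·(0.961500))/(1+168/3755) = 229/250 ≈ 0.916000
step 3 [3y] zero: DF = P = 451/500 ≈ 0.902000

1 1 1923/2000
2 2 229/250
3 3 451/500
f(1y,3y) = ((1923/2000)/(451/500) − 1)/(2) = 119/3608 ≈ 3.2982%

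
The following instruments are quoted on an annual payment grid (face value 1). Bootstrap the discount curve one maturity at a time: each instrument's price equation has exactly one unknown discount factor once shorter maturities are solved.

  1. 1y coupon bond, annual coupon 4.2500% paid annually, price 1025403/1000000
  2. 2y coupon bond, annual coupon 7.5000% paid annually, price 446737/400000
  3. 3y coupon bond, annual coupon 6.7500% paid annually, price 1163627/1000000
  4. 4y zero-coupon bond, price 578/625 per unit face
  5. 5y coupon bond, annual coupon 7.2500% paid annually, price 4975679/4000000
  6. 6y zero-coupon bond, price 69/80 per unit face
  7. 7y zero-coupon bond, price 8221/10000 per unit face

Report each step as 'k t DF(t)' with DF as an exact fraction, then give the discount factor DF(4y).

step 1 [1y] bond c/1=17/400: DF=(1025403/1000000 − 17/400·(0))/(1+17/400) = 2459/2500 ≈ 0.983600
step 2 [2y] bond c/1=3/40: DF=(446737/400000 − 3/40·(0.983600))/(1+3/40) = 9703/10000 ≈ 0.970300
step 3 [3y] bond c/1=27/400: DF=(1163627/1000000 − 27/400·(0.983600+0.970300))/(1+27/400) = 1933/2000 ≈ 0.966500
step 4 [4y] zero: DF = P = 578/625 ≈ 0.924800
step 5 [5y] bond c/1=29/400: DF=(4975679/4000000 − 29/400·(0.983600+0.970300+0.966500+0.924800))/(1+29/400) = 8999/10000 ≈ 0.899900
step 6 [6y] zero: DF = P = 69/80 ≈ 0.862500
step 7 [7y] zero: DF = P = 8221/10000 ≈ 0.822100

1 1 2459/2500
2 2 9703/10000
3 3 1933/2000
4 4 578/625
5 5 8999/10000
6 6 69/80
7 7 8221/10000
DF(4y) = 578/625 ≈ 0.924800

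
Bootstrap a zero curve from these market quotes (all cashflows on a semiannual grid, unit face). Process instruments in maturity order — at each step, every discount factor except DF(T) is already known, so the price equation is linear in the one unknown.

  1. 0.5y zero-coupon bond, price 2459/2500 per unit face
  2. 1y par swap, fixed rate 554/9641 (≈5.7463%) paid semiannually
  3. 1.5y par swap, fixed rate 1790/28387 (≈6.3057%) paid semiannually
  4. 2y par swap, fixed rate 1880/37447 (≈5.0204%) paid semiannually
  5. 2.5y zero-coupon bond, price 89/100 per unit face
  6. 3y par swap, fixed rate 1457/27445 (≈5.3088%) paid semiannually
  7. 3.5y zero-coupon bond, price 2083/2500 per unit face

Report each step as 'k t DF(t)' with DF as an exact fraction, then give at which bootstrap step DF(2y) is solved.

1 1/2 2459/2500
2 1 4723/5000
3 3/2 1821/2000
4 2 453/500
5 5/2 89/100
6 3 8543/10000
7 7/2 2083/2500
DF(2y) is solved at step 4

step 1 [0.5y] zero: DF = P = 2459/2500 ≈ 0.983600
step 2 [1y] swap r/2=277/9641: DF=(1 − 277/9641·(0.983600))/(1+277/9641) = 4723/5000 ≈ 0.944600
step 3 [1.5y] swap r/2=895/28387: DF=(1 − 895/28387·(0.983600+0.944600))/(1+895/28387) = 1821/2000 ≈ 0.910500
step 4 [2y] swap r/2=940/37447: DF=(1 − 940/37447·(0.983600+0.944600+0.910500))/(1+940/37447) = 453/500 ≈ 0.906000
step 5 [2.5y] zero: DF = P = 89/100 ≈ 0.890000
step 6 [3y] swap r/2=1457/54890: DF=(1 − 1457/54890·(0.983600+0.944600+0.910500+0.906000+0.890000))/(1+1457/54890) = 8543/10000 ≈ 0.854300
step 7 [3.5y] zero: DF = P = 2083/2500 ≈ 0.833200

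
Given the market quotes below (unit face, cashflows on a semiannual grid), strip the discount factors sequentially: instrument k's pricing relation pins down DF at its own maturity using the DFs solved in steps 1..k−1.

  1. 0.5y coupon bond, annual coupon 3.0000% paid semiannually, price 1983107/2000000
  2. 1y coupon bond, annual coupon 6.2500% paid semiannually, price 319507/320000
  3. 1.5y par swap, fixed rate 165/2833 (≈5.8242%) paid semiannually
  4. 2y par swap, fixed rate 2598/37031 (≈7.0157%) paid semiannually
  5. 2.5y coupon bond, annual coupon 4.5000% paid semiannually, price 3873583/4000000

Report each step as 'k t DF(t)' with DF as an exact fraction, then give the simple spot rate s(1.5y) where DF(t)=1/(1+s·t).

step 1 [0.5y] bond c/2=3/200: DF=(1983107/2000000 − 3/200·(0))/(1+3/200) = 9769/10000 ≈ 0.976900
step 2 [1y] bond c/2=1/32: DF=(319507/320000 − 1/32·(0.976900))/(1+1/32) = 4693/5000 ≈ 0.938600
step 3 [1.5y] swap r/2=165/5666: DF=(1 − 165/5666·(0.976900+0.938600))/(1+165/5666) = 367/400 ≈ 0.917500
step 4 [2y] swap r/2=1299/37031: DF=(1 − 1299/37031·(0.976900+0.938600+0.917500))/(1+1299/37031) = 8701/10000 ≈ 0.870100
step 5 [2.5y] bond c/2=9/400: DF=(3873583/4000000 − 9/400·(0.976900+0.938600+0.917500+0.870100))/(1+9/400) = 541/625 ≈ 0.865600

1 1/2 9769/10000
2 1 4693/5000
3 3/2 367/400
4 2 8701/10000
5 5/2 541/625
s(1.5y) = (1/(367/400) − 1)/(3/2) = 22/367 ≈ 5.9946%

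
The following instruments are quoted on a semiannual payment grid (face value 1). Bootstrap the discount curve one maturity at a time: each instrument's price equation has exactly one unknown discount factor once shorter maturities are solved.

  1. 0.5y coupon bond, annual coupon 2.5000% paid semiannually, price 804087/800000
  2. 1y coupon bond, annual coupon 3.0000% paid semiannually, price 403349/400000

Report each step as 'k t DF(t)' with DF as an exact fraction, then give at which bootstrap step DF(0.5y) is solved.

1 1/2 9927/10000
2 1 2447/2500
DF(0.5y) is solved at step 1

step 1 [0.5y] bond c/2=1/80: DF=(804087/800000 − 1/80·(0))/(1+1/80) = 9927/10000 ≈ 0.992700
step 2 [1y] bond c/2=3/200: DF=(403349/400000 − 3/200·(0.992700))/(1+3/200) = 2447/2500 ≈ 0.978800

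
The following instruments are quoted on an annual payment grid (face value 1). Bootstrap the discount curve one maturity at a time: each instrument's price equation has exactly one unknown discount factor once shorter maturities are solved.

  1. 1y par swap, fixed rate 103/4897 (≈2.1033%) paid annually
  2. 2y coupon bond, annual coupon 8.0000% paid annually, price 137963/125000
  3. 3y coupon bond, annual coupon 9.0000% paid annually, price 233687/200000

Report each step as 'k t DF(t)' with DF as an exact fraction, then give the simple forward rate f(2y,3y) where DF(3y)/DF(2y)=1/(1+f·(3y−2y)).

step 1 [1y] swap r/1=103/4897: DF=(1 − 103/4897·(0))/(1+103/4897) = 4897/5000 ≈ 0.979400
step 2 [2y] bond c/1=2/25: DF=(137963/125000 − 2/25·(0.979400))/(1+2/25) = 4747/5000 ≈ 0.949400
step 3 [3y] bond c/1=9/100: DF=(233687/200000 − 9/100·(0.979400+0.949400))/(1+9/100) = 9127/10000 ≈ 0.912700

1 1 4897/5000
2 2 4747/5000
3 3 9127/10000
f(2y,3y) = ((4747/5000)/(9127/10000) − 1)/(1) = 367/9127 ≈ 4.0210%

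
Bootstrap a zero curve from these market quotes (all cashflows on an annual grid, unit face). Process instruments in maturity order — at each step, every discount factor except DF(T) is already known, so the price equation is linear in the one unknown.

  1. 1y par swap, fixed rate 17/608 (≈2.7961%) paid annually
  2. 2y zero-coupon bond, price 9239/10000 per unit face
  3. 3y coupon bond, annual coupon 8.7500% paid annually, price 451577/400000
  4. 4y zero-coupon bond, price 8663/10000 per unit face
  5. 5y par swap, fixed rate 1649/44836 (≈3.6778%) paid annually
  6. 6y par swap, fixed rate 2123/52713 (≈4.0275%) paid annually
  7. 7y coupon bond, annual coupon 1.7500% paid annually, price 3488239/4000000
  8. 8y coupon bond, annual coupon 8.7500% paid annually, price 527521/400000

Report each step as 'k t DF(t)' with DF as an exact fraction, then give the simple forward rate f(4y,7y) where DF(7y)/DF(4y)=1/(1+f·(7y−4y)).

step 1 [1y] swap r/1=17/608: DF=(1 − 17/608·(0))/(1+17/608) = 608/625 ≈ 0.972800
step 2 [2y] zero: DF = P = 9239/10000 ≈ 0.923900
step 3 [3y] bond c/1=7/80: DF=(451577/400000 − 7/80·(0.972800+0.923900))/(1+7/80) = 1771/2000 ≈ 0.885500
step 4 [4y] zero: DF = P = 8663/10000 ≈ 0.866300
step 5 [5y] swap r/1=1649/44836: DF=(1 − 1649/44836·(0.972800+0.923900+0.885500+0.866300))/(1+1649/44836) = 8351/10000 ≈ 0.835100
step 6 [6y] swap r/1=2123/52713: DF=(1 − 2123/52713·(0.972800+0.923900+0.885500+0.866300+0.835100))/(1+2123/52713) = 7877/10000 ≈ 0.787700
step 7 [7y] bond c/1=7/400: DF=(3488239/4000000 − 7/400·(0.972800+0.923900+0.885500+0.866300+0.835100+0.787700))/(1+7/400) = 479/625 ≈ 0.766400
step 8 [8y] bond c/1=7/80: DF=(527521/400000 − 7/80·(0.972800+0.923900+0.885500+0.866300+0.835100+0.787700+0.766400))/(1+7/80) = 7269/10000 ≈ 0.726900

1 1 608/625
2 2 9239/10000
3 3 1771/2000
4 4 8663/10000
5 5 8351/10000
6 6 7877/10000
7 7 479/625
8 8 7269/10000
f(4y,7y) = ((8663/10000)/(479/625) − 1)/(3) = 333/7664 ≈ 4.3450%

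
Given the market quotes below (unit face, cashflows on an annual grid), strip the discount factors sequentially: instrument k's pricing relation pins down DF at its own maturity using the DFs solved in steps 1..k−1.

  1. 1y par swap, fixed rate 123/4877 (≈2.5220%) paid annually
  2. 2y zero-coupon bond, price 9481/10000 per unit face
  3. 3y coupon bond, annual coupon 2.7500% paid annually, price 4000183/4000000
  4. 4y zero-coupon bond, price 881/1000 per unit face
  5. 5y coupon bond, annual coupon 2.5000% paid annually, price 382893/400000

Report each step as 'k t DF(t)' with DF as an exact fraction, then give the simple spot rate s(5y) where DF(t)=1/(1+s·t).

1 1 4877/5000
2 2 9481/10000
3 3 4609/5000
4 4 881/1000
5 5 843/1000
s(5y) = (1/(843/1000) − 1)/(5) = 157/4215 ≈ 3.7248%

step 1 [1y] swap r/1=123/4877: DF=(1 − 123/4877·(0))/(1+123/4877) = 4877/5000 ≈ 0.975400
step 2 [2y] zero: DF = P = 9481/10000 ≈ 0.948100
step 3 [3y] bond c/1=11/400: DF=(4000183/4000000 − 11/400·(0.975400+0.948100))/(1+11/400) = 4609/5000 ≈ 0.921800
step 4 [4y] zero: DF = P = 881/1000 ≈ 0.881000
step 5 [5y] bond c/1=1/40: DF=(382893/400000 − 1/40·(0.975400+0.948100+0.921800+0.881000))/(1+1/40) = 843/1000 ≈ 0.843000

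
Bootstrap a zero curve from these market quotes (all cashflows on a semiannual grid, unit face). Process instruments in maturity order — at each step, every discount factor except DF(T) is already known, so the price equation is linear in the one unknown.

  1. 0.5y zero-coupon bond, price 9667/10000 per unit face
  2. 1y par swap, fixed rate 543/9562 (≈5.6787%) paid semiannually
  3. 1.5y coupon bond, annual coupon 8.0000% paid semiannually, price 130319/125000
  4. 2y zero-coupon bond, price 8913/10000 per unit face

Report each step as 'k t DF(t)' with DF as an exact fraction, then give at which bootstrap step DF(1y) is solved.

step 1 [0.5y] zero: DF = P = 9667/10000 ≈ 0.966700
step 2 [1y] swap r/2=543/19124: DF=(1 − 543/19124·(0.966700))/(1+543/19124) = 9457/10000 ≈ 0.945700
step 3 [1.5y] bond c/2=1/25: DF=(130319/125000 − 1/25·(0.966700+0.945700))/(1+1/25) = 9289/10000 ≈ 0.928900
step 4 [2y] zero: DF = P = 8913/10000 ≈ 0.891300

1 1/2 9667/10000
2 1 9457/10000
3 3/2 9289/10000
4 2 8913/10000
DF(1y) is solved at step 2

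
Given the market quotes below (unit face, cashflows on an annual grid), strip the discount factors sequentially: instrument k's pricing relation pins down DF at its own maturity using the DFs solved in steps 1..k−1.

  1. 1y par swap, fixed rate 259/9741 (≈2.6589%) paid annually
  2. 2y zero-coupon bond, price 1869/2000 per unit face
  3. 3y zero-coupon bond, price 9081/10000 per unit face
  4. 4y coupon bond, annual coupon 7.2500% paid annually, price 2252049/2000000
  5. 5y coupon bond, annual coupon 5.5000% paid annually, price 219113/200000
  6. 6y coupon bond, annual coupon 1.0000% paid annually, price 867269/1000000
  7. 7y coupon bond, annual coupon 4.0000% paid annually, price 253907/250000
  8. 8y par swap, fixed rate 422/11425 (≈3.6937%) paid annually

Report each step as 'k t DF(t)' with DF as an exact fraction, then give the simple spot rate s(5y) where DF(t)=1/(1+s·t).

1 1 9741/10000
2 2 1869/2000
3 3 9081/10000
4 4 1719/2000
5 5 2117/2500
6 6 8139/10000
7 7 7713/10000
8 8 1867/2500
s(5y) = (1/(2117/2500) − 1)/(5) = 383/10585 ≈ 3.6183%

step 1 [1y] swap r/1=259/9741: DF=(1 − 259/9741·(0))/(1+259/9741) = 9741/10000 ≈ 0.974100
step 2 [2y] zero: DF = P = 1869/2000 ≈ 0.934500
step 3 [3y] zero: DF = P = 9081/10000 ≈ 0.908100
step 4 [4y] bond c/1=29/400: DF=(2252049/2000000 − 29/400·(0.974100+0.934500+0.908100))/(1+29/400) = 1719/2000 ≈ 0.859500
step 5 [5y] bond c/1=11/200: DF=(219113/200000 − 11/200·(0.974100+0.934500+0.908100+0.859500))/(1+11/200) = 2117/2500 ≈ 0.846800
step 6 [6y] bond c/1=1/100: DF=(867269/1000000 − 1/100·(0.974100+0.934500+0.908100+0.859500+0.846800))/(1+1/100) = 8139/10000 ≈ 0.813900
step 7 [7y] bond c/1=1/25: DF=(253907/250000 − 1/25·(0.974100+0.934500+0.908100+0.859500+0.846800+0.813900))/(1+1/25) = 7713/10000 ≈ 0.771300
step 8 [8y] swap r/1=422/11425: DF=(1 − 422/11425·(0.974100+0.934500+0.908100+0.859500+0.846800+0.813900+0.771300))/(1+422/11425) = 1867/2500 ≈ 0.746800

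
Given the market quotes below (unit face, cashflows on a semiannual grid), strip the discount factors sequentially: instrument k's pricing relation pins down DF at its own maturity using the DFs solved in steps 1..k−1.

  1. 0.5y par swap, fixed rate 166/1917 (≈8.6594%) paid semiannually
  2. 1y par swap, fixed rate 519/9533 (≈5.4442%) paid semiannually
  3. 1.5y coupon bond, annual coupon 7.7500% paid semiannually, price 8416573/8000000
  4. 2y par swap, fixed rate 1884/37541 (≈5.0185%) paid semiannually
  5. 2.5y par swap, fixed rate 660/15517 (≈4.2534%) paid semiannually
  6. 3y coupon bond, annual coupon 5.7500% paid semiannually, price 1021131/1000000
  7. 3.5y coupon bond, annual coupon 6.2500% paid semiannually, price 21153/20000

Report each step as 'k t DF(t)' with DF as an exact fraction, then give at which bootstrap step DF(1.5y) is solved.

1 1/2 1917/2000
2 1 9481/10000
3 3/2 9417/10000
4 2 4529/5000
5 5/2 901/1000
6 3 69/80
7 7/2 1073/1250
DF(1.5y) is solved at step 3

step 1 [0.5y] swap r/2=83/1917: DF=(1 − 83/1917·(0))/(1+83/1917) = 1917/2000 ≈ 0.958500
step 2 [1y] swap r/2=519/19066: DF=(1 − 519/19066·(0.958500))/(1+519/19066) = 9481/10000 ≈ 0.948100
step 3 [1.5y] bond c/2=31/800: DF=(8416573/8000000 − 31/800·(0.958500+0.948100))/(1+31/800) = 9417/10000 ≈ 0.941700
step 4 [2y] swap r/2=942/37541: DF=(1 − 942/37541·(0.958500+0.948100+0.941700))/(1+942/37541) = 4529/5000 ≈ 0.905800
step 5 [2.5y] swap r/2=330/15517: DF=(1 − 330/15517·(0.958500+0.948100+0.941700+0.905800))/(1+330/15517) = 901/1000 ≈ 0.901000
step 6 [3y] bond c/2=23/800: DF=(1021131/1000000 − 23/800·(0.958500+0.948100+0.941700+0.905800+0.901000))/(1+23/800) = 69/80 ≈ 0.862500
step 7 [3.5y] bond c/2=1/32: DF=(21153/20000 − 1/32·(0.958500+0.948100+0.941700+0.905800+0.901000+0.862500))/(1+1/32) = 1073/1250 ≈ 0.858400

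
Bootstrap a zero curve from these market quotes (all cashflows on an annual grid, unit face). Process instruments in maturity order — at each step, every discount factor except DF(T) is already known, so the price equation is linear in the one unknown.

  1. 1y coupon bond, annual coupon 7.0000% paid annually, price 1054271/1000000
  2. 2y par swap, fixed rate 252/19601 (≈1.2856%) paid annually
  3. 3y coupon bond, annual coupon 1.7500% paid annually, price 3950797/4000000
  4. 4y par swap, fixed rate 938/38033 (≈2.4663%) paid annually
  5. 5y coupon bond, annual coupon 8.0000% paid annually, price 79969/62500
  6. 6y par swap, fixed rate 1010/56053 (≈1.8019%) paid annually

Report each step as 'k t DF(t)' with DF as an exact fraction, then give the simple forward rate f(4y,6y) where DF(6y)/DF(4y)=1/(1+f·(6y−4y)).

step 1 [1y] bond c/1=7/100: DF=(1054271/1000000 − 7/100·(0))/(1+7/100) = 9853/10000 ≈ 0.985300
step 2 [2y] swap r/1=252/19601: DF=(1 − 252/19601·(0.985300))/(1+252/19601) = 2437/2500 ≈ 0.974800
step 3 [3y] bond c/1=7/400: DF=(3950797/4000000 − 7/400·(0.985300+0.974800))/(1+7/400) = 937/1000 ≈ 0.937000
step 4 [4y] swap r/1=938/38033: DF=(1 − 938/38033·(0.985300+0.974800+0.937000))/(1+938/38033) = 4531/5000 ≈ 0.906200
step 5 [5y] bond c/1=2/25: DF=(79969/62500 − 2/25·(0.985300+0.974800+0.937000+0.906200))/(1+2/25) = 903/1000 ≈ 0.903000
step 6 [6y] swap r/1=1010/56053: DF=(1 − 1010/56053·(0.985300+0.974800+0.937000+0.906200+0.903000))/(1+1010/56053) = 899/1000 ≈ 0.899000

1 1 9853/10000
2 2 2437/2500
3 3 937/1000
4 4 4531/5000
5 5 903/1000
6 6 899/1000
f(4y,6y) = ((4531/5000)/(899/1000) − 1)/(2) = 18/4495 ≈ 0.4004%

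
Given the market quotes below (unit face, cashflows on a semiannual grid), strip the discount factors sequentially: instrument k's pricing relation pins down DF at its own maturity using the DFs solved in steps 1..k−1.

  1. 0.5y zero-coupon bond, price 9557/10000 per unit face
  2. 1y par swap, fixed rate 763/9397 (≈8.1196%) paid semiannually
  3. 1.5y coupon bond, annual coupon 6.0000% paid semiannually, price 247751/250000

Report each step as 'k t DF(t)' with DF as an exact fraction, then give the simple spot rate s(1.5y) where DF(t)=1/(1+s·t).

step 1 [0.5y] zero: DF = P = 9557/10000 ≈ 0.955700
step 2 [1y] swap r/2=763/18794: DF=(1 − 763/18794·(0.955700))/(1+763/18794) = 9237/10000 ≈ 0.923700
step 3 [1.5y] bond c/2=3/100: DF=(247751/250000 − 3/100·(0.955700+0.923700))/(1+3/100) = 4537/5000 ≈ 0.907400

1 1/2 9557/10000
2 1 9237/10000
3 3/2 4537/5000
s(1.5y) = (1/(4537/5000) − 1)/(3/2) = 926/13611 ≈ 6.8033%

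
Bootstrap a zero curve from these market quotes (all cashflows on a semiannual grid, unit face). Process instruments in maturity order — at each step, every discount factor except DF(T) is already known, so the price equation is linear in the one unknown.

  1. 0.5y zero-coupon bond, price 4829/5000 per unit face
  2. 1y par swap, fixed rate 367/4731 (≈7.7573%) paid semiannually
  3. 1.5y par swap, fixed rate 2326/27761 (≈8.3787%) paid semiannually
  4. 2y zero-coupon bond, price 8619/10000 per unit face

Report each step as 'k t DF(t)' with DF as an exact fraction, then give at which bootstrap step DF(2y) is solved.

step 1 [0.5y] zero: DF = P = 4829/5000 ≈ 0.965800
step 2 [1y] swap r/2=367/9462: DF=(1 − 367/9462·(0.965800))/(1+367/9462) = 4633/5000 ≈ 0.926600
step 3 [1.5y] swap r/2=1163/27761: DF=(1 − 1163/27761·(0.965800+0.926600))/(1+1163/27761) = 8837/10000 ≈ 0.883700
step 4 [2y] zero: DF = P = 8619/10000 ≈ 0.861900

1 1/2 4829/5000
2 1 4633/5000
3 3/2 8837/10000
4 2 8619/10000
DF(2y) is solved at step 4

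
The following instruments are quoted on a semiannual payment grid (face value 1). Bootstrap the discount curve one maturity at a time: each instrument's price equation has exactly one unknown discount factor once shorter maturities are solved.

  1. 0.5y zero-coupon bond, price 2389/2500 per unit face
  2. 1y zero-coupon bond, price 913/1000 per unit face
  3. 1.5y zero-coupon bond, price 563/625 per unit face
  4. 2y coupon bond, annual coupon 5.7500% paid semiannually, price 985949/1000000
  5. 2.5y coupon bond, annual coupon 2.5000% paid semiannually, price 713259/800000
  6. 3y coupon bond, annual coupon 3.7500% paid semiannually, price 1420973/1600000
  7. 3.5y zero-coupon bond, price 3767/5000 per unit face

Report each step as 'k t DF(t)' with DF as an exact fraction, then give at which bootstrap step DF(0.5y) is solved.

1 1/2 2389/2500
2 1 913/1000
3 3/2 563/625
4 2 881/1000
5 5/2 1671/2000
6 3 1973/2500
7 7/2 3767/5000
DF(0.5y) is solved at step 1

step 1 [0.5y] zero: DF = P = 2389/2500 ≈ 0.955600
step 2 [1y] zero: DF = P = 913/1000 ≈ 0.913000
step 3 [1.5y] zero: DF = P = 563/625 ≈ 0.900800
step 4 [2y] bond c/2=23/800: DF=(985949/1000000 − 23/800·(0.955600+0.913000+0.900800))/(1+23/800) = 881/1000 ≈ 0.881000
step 5 [2.5y] bond c/2=1/80: DF=(713259/800000 − 1/80·(0.955600+0.913000+0.900800+0.881000))/(1+1/80) = 1671/2000 ≈ 0.835500
step 6 [3y] bond c/2=3/160: DF=(1420973/1600000 − 3/160·(0.955600+0.913000+0.900800+0.881000+0.835500))/(1+3/160) = 1973/2500 ≈ 0.789200
step 7 [3.5y] zero: DF = P = 3767/5000 ≈ 0.753400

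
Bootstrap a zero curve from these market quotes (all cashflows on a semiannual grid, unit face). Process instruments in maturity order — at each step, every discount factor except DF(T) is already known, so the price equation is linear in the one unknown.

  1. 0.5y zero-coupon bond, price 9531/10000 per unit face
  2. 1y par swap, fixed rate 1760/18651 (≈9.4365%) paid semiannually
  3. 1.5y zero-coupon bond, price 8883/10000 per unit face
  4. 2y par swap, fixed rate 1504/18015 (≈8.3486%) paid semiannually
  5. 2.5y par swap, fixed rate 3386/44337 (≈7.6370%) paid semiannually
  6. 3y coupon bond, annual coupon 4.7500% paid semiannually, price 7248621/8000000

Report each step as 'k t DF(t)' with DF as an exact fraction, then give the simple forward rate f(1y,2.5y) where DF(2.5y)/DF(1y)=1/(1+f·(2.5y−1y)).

step 1 [0.5y] zero: DF = P = 9531/10000 ≈ 0.953100
step 2 [1y] swap r/2=880/18651: DF=(1 − 880/18651·(0.953100))/(1+880/18651) = 114/125 ≈ 0.912000
step 3 [1.5y] zero: DF = P = 8883/10000 ≈ 0.888300
step 4 [2y] swap r/2=752/18015: DF=(1 − 752/18015·(0.953100+0.912000+0.888300))/(1+752/18015) = 531/625 ≈ 0.849600
step 5 [2.5y] swap r/2=1693/44337: DF=(1 − 1693/44337·(0.953100+0.912000+0.888300+0.849600))/(1+1693/44337) = 8307/10000 ≈ 0.830700
step 6 [3y] bond c/2=19/800: DF=(7248621/8000000 − 19/800·(0.953100+0.912000+0.888300+0.849600+0.830700))/(1+19/800) = 3911/5000 ≈ 0.782200

1 1/2 9531/10000
2 1 114/125
3 3/2 8883/10000
4 2 531/625
5 5/2 8307/10000
6 3 3911/5000
f(1y,2.5y) = ((114/125)/(8307/10000) − 1)/(3/2) = 542/8307 ≈ 6.5246%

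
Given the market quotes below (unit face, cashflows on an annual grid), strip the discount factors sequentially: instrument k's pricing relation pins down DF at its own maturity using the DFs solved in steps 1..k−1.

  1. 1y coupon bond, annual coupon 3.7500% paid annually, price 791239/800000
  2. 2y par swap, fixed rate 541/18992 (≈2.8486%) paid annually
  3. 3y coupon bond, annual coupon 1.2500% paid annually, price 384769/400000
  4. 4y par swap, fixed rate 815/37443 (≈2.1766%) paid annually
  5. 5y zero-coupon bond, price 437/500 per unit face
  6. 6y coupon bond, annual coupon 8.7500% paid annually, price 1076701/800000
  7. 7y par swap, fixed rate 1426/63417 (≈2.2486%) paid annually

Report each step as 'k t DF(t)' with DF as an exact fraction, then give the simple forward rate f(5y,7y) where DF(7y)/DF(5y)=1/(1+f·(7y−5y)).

step 1 [1y] bond c/1=3/80: DF=(791239/800000 − 3/80·(0))/(1+3/80) = 9533/10000 ≈ 0.953300
step 2 [2y] swap r/1=541/18992: DF=(1 − 541/18992·(0.953300))/(1+541/18992) = 9459/10000 ≈ 0.945900
step 3 [3y] bond c/1=1/80: DF=(384769/400000 − 1/80·(0.953300+0.945900))/(1+1/80) = 4633/5000 ≈ 0.926600
step 4 [4y] swap r/1=815/37443: DF=(1 − 815/37443·(0.953300+0.945900+0.926600))/(1+815/37443) = 1837/2000 ≈ 0.918500
step 5 [5y] zero: DF = P = 437/500 ≈ 0.874000
step 6 [6y] bond c/1=7/80: DF=(1076701/800000 − 7/80·(0.953300+0.945900+0.926600+0.918500+0.874000))/(1+7/80) = 433/500 ≈ 0.866000
step 7 [7y] swap r/1=1426/63417: DF=(1 − 1426/63417·(0.953300+0.945900+0.926600+0.918500+0.874000+0.866000))/(1+1426/63417) = 4287/5000 ≈ 0.857400

1 1 9533/10000
2 2 9459/10000
3 3 4633/5000
4 4 1837/2000
5 5 437/500
6 6 433/500
7 7 4287/5000
f(5y,7y) = ((437/500)/(4287/5000) − 1)/(2) = 83/8574 ≈ 0.9680%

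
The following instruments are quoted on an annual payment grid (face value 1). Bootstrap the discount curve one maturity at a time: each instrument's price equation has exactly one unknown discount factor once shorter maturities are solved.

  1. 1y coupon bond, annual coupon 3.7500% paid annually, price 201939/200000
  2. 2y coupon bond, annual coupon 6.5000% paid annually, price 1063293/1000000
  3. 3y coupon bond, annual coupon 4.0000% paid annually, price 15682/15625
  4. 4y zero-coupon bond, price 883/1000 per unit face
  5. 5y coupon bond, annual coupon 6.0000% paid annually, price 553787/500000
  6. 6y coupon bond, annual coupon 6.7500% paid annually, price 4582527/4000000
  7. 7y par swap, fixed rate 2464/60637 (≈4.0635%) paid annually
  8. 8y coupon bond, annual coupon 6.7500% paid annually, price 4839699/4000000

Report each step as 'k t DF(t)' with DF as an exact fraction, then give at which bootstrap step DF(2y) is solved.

step 1 [1y] bond c/1=3/80: DF=(201939/200000 − 3/80·(0))/(1+3/80) = 2433/2500 ≈ 0.973200
step 2 [2y] bond c/1=13/200: DF=(1063293/1000000 − 13/200·(0.973200))/(1+13/200) = 939/1000 ≈ 0.939000
step 3 [3y] bond c/1=1/25: DF=(15682/15625 − 1/25·(0.973200+0.939000))/(1+1/25) = 1783/2000 ≈ 0.891500
step 4 [4y] zero: DF = P = 883/1000 ≈ 0.883000
step 5 [5y] bond c/1=3/50: DF=(553787/500000 − 3/50·(0.973200+0.939000+0.891500+0.883000))/(1+3/50) = 4181/5000 ≈ 0.836200
step 6 [6y] bond c/1=27/400: DF=(4582527/4000000 − 27/400·(0.973200+0.939000+0.891500+0.883000+0.836200))/(1+27/400) = 492/625 ≈ 0.787200
step 7 [7y] swap r/1=2464/60637: DF=(1 − 2464/60637·(0.973200+0.939000+0.891500+0.883000+0.836200+0.787200))/(1+2464/60637) = 471/625 ≈ 0.753600
step 8 [8y] bond c/1=27/400: DF=(4839699/4000000 − 27/400·(0.973200+0.939000+0.891500+0.883000+0.836200+0.787200+0.753600))/(1+27/400) = 3/4 ≈ 0.750000

1 1 2433/2500
2 2 939/1000
3 3 1783/2000
4 4 883/1000
5 5 4181/5000
6 6 492/625
7 7 471/625
8 8 3/4
DF(2y) is solved at step 2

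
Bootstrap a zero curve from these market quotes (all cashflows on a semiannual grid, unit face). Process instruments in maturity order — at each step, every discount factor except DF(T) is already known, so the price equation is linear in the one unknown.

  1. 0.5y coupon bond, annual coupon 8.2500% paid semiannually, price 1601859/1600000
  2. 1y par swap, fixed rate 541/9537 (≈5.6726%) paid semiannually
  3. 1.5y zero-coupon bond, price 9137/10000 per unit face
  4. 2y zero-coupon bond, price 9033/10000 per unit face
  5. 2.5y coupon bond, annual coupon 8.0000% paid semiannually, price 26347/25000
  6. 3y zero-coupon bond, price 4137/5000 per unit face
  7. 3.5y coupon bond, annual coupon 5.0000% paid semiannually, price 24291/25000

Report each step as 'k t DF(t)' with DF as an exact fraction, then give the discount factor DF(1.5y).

1 1/2 1923/2000
2 1 9459/10000
3 3/2 9137/10000
4 2 9033/10000
5 5/2 8701/10000
6 3 4137/5000
7 7/2 8157/10000
DF(1.5y) = 9137/10000 ≈ 0.913700

step 1 [0.5y] bond c/2=33/800: DF=(1601859/1600000 − 33/800·(0))/(1+33/800) = 1923/2000 ≈ 0.961500
step 2 [1y] swap r/2=541/19074: DF=(1 − 541/19074·(0.961500))/(1+541/19074) = 9459/10000 ≈ 0.945900
step 3 [1.5y] zero: DF = P = 9137/10000 ≈ 0.913700
step 4 [2y] zero: DF = P = 9033/10000 ≈ 0.903300
step 5 [2.5y] bond c/2=1/25: DF=(26347/25000 − 1/25·(0.961500+0.945900+0.913700+0.903300))/(1+1/25) = 8701/10000 ≈ 0.870100
step 6 [3y] zero: DF = P = 4137/5000 ≈ 0.827400
step 7 [3.5y] bond c/2=1/40: DF=(24291/25000 − 1/40·(0.961500+0.945900+0.913700+0.903300+0.870100+0.827400))/(1+1/40) = 8157/10000 ≈ 0.815700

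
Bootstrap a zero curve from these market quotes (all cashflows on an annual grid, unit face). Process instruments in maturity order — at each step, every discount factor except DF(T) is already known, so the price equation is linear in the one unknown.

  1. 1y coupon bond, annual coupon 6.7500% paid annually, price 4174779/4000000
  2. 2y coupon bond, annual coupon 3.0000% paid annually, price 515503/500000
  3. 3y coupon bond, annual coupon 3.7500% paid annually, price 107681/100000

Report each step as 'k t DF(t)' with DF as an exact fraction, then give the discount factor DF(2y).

1 1 9777/10000
2 2 389/400
3 3 4837/5000
DF(2y) = 389/400 ≈ 0.972500

step 1 [1y] bond c/1=27/400: DF=(4174779/4000000 − 27/400·(0))/(1+27/400) = 9777/10000 ≈ 0.977700
step 2 [2y] bond c/1=3/100: DF=(515503/500000 − 3/100·(0.977700))/(1+3/100) = 389/400 ≈ 0.972500
step 3 [3y] bond c/1=3/80: DF=(107681/100000 − 3/80·(0.977700+0.972500))/(1+3/80) = 4837/5000 ≈ 0.967400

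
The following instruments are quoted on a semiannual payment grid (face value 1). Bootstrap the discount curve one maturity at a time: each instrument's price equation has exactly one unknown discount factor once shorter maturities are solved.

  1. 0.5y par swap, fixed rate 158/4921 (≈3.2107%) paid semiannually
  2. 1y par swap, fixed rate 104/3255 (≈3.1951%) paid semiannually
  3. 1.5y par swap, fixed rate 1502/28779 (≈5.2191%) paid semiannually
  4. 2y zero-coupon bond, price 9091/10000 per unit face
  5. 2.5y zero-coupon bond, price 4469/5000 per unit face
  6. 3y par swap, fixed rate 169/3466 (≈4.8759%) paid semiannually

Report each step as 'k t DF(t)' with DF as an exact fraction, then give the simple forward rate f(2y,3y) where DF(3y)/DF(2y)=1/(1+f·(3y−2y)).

1 1/2 4921/5000
2 1 1211/1250
3 3/2 9249/10000
4 2 9091/10000
5 5/2 4469/5000
6 3 1081/1250
f(2y,3y) = ((9091/10000)/(1081/1250) − 1)/(1) = 443/8648 ≈ 5.1226%

step 1 [0.5y] swap r/2=79/4921: DF=(1 − 79/4921·(0))/(1+79/4921) = 4921/5000 ≈ 0.984200
step 2 [1y] swap r/2=52/3255: DF=(1 − 52/3255·(0.984200))/(1+52/3255) = 1211/1250 ≈ 0.968800
step 3 [1.5y] swap r/2=751/28779: DF=(1 − 751/28779·(0.984200+0.968800))/(1+751/28779) = 9249/10000 ≈ 0.924900
step 4 [2y] zero: DF = P = 9091/10000 ≈ 0.909100
step 5 [2.5y] zero: DF = P = 4469/5000 ≈ 0.893800
step 6 [3y] swap r/2=169/6932: DF=(1 − 169/6932·(0.984200+0.968800+0.924900+0.909100+0.893800))/(1+169/6932) = 1081/1250 ≈ 0.864800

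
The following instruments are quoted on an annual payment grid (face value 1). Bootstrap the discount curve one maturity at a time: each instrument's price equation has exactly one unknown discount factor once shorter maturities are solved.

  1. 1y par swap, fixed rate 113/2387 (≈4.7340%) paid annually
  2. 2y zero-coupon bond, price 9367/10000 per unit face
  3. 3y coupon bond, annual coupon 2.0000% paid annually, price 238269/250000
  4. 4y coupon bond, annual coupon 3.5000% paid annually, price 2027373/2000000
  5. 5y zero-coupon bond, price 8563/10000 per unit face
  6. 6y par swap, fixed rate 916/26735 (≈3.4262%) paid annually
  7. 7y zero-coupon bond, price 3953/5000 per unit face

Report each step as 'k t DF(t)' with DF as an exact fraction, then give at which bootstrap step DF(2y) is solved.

step 1 [1y] swap r/1=113/2387: DF=(1 − 113/2387·(0))/(1+113/2387) = 2387/2500 ≈ 0.954800
step 2 [2y] zero: DF = P = 9367/10000 ≈ 0.936700
step 3 [3y] bond c/1=1/50: DF=(238269/250000 − 1/50·(0.954800+0.936700))/(1+1/50) = 8973/10000 ≈ 0.897300
step 4 [4y] bond c/1=7/200: DF=(2027373/2000000 − 7/200·(0.954800+0.936700+0.897300))/(1+7/200) = 8851/10000 ≈ 0.885100
step 5 [5y] zero: DF = P = 8563/10000 ≈ 0.856300
step 6 [6y] swap r/1=916/26735: DF=(1 − 916/26735·(0.954800+0.936700+0.897300+0.885100+0.856300))/(1+916/26735) = 1021/1250 ≈ 0.816800
step 7 [7y] zero: DF = P = 3953/5000 ≈ 0.790600

1 1 2387/2500
2 2 9367/10000
3 3 8973/10000
4 4 8851/10000
5 5 8563/10000
6 6 1021/1250
7 7 3953/5000
DF(2y) is solved at step 2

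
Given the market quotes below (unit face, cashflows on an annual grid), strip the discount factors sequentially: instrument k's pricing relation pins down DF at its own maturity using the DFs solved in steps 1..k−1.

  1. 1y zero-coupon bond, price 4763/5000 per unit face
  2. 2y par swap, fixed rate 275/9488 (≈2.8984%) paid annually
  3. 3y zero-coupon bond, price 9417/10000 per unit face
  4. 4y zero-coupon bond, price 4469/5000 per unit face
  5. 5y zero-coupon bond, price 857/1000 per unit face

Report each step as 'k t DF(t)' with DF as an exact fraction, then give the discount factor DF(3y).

step 1 [1y] zero: DF = P = 4763/5000 ≈ 0.952600
step 2 [2y] swap r/1=275/9488: DF=(1 − 275/9488·(0.952600))/(1+275/9488) = 189/200 ≈ 0.945000
step 3 [3y] zero: DF = P = 9417/10000 ≈ 0.941700
step 4 [4y] zero: DF = P = 4469/5000 ≈ 0.893800
step 5 [5y] zero: DF = P = 857/1000 ≈ 0.857000

1 1 4763/5000
2 2 189/200
3 3 9417/10000
4 4 4469/5000
5 5 857/1000
DF(3y) = 9417/10000 ≈ 0.941700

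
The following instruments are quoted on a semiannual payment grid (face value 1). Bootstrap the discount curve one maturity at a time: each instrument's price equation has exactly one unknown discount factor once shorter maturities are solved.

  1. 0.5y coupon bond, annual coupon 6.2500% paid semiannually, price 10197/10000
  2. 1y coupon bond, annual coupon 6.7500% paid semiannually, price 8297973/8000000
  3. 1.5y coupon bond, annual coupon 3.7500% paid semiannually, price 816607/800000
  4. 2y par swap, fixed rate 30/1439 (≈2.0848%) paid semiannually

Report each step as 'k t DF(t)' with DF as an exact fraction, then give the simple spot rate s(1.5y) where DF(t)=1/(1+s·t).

step 1 [0.5y] bond c/2=1/32: DF=(10197/10000 − 1/32·(0))/(1+1/32) = 618/625 ≈ 0.988800
step 2 [1y] bond c/2=27/800: DF=(8297973/8000000 − 27/800·(0.988800))/(1+27/800) = 9711/10000 ≈ 0.971100
step 3 [1.5y] bond c/2=3/160: DF=(816607/800000 − 3/160·(0.988800+0.971100))/(1+3/160) = 9659/10000 ≈ 0.965900
step 4 [2y] swap r/2=15/1439: DF=(1 − 15/1439·(0.988800+0.971100+0.965900))/(1+15/1439) = 1919/2000 ≈ 0.959500

1 1/2 618/625
2 1 9711/10000
3 3/2 9659/10000
4 2 1919/2000
s(1.5y) = (1/(9659/10000) − 1)/(3/2) = 682/28977 ≈ 2.3536%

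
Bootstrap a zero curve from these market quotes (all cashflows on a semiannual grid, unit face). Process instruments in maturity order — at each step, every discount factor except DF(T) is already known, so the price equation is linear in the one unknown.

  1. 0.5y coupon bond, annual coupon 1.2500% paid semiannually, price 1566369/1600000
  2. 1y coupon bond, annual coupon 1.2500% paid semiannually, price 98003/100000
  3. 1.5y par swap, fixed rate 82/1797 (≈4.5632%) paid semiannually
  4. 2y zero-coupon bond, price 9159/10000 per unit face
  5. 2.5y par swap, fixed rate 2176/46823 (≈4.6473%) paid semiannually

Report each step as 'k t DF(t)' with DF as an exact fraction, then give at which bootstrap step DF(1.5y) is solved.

step 1 [0.5y] bond c/2=1/160: DF=(1566369/1600000 − 1/160·(0))/(1+1/160) = 9729/10000 ≈ 0.972900
step 2 [1y] bond c/2=1/160: DF=(98003/100000 − 1/160·(0.972900))/(1+1/160) = 9679/10000 ≈ 0.967900
step 3 [1.5y] swap r/2=41/1797: DF=(1 − 41/1797·(0.972900+0.967900))/(1+41/1797) = 584/625 ≈ 0.934400
step 4 [2y] zero: DF = P = 9159/10000 ≈ 0.915900
step 5 [2.5y] swap r/2=1088/46823: DF=(1 − 1088/46823·(0.972900+0.967900+0.934400+0.915900))/(1+1088/46823) = 557/625 ≈ 0.891200

1 1/2 9729/10000
2 1 9679/10000
3 3/2 584/625
4 2 9159/10000
5 5/2 557/625
DF(1.5y) is solved at step 3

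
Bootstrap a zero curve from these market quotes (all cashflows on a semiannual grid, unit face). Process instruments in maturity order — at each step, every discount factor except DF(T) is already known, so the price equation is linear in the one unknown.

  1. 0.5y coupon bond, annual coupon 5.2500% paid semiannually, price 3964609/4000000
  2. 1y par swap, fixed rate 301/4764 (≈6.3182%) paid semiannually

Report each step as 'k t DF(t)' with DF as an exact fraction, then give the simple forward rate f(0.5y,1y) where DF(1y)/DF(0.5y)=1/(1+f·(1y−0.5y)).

step 1 [0.5y] bond c/2=21/800: DF=(3964609/4000000 − 21/800·(0))/(1+21/800) = 4829/5000 ≈ 0.965800
step 2 [1y] swap r/2=301/9528: DF=(1 − 301/9528·(0.965800))/(1+301/9528) = 4699/5000 ≈ 0.939800

1 1/2 4829/5000
2 1 4699/5000
f(0.5y,1y) = ((4829/5000)/(4699/5000) − 1)/(1/2) = 260/4699 ≈ 5.5331%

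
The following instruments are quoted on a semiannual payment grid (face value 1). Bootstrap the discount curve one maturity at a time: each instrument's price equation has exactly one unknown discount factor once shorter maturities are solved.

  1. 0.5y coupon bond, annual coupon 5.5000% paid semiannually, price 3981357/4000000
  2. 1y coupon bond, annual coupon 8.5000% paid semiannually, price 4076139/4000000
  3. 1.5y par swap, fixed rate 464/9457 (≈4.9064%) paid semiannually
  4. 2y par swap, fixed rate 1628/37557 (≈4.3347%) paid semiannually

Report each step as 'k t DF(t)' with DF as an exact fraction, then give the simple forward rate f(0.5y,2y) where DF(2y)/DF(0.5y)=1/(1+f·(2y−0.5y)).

step 1 [0.5y] bond c/2=11/400: DF=(3981357/4000000 − 11/400·(0))/(1+11/400) = 9687/10000 ≈ 0.968700
step 2 [1y] bond c/2=17/400: DF=(4076139/4000000 − 17/400·(0.968700))/(1+17/400) = 469/500 ≈ 0.938000
step 3 [1.5y] swap r/2=232/9457: DF=(1 − 232/9457·(0.968700+0.938000))/(1+232/9457) = 1163/1250 ≈ 0.930400
step 4 [2y] swap r/2=814/37557: DF=(1 − 814/37557·(0.968700+0.938000+0.930400))/(1+814/37557) = 4593/5000 ≈ 0.918600

1 1/2 9687/10000
2 1 469/500
3 3/2 1163/1250
4 2 4593/5000
f(0.5y,2y) = ((9687/10000)/(4593/5000) − 1)/(3/2) = 167/4593 ≈ 3.6360%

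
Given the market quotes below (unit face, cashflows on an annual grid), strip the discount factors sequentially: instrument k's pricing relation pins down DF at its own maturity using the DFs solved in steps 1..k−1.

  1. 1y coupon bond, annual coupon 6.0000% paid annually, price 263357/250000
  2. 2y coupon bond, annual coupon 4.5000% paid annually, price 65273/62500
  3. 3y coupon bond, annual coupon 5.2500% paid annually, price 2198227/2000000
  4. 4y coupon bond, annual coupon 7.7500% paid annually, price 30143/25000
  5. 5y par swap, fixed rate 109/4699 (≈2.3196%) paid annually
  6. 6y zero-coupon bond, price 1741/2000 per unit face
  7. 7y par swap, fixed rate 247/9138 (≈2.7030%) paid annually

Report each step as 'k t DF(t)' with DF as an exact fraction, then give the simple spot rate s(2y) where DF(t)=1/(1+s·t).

step 1 [1y] bond c/1=3/50: DF=(263357/250000 − 3/50·(0))/(1+3/50) = 4969/5000 ≈ 0.993800
step 2 [2y] bond c/1=9/200: DF=(65273/62500 − 9/200·(0.993800))/(1+9/200) = 4783/5000 ≈ 0.956600
step 3 [3y] bond c/1=21/400: DF=(2198227/2000000 − 21/400·(0.993800+0.956600))/(1+21/400) = 947/1000 ≈ 0.947000
step 4 [4y] bond c/1=31/400: DF=(30143/25000 − 31/400·(0.993800+0.956600+0.947000))/(1+31/400) = 4553/5000 ≈ 0.910600
step 5 [5y] swap r/1=109/4699: DF=(1 − 109/4699·(0.993800+0.956600+0.947000+0.910600))/(1+109/4699) = 891/1000 ≈ 0.891000
step 6 [6y] zero: DF = P = 1741/2000 ≈ 0.870500
step 7 [7y] swap r/1=247/9138: DF=(1 − 247/9138·(0.993800+0.956600+0.947000+0.910600+0.891000+0.870500))/(1+247/9138) = 8271/10000 ≈ 0.827100

1 1 4969/5000
2 2 4783/5000
3 3 947/1000
4 4 4553/5000
5 5 891/1000
6 6 1741/2000
7 7 8271/10000
s(2y) = (1/(4783/5000) − 1)/(2) = 217/9566 ≈ 2.2685%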